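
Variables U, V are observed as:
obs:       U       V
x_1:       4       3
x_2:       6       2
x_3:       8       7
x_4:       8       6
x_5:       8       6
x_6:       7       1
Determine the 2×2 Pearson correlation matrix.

Step 1 — column means:
  mean(U) = (4 + 6 + 8 + 8 + 8 + 7) / 6 = 41/6 = 6.8333
  mean(V) = (3 + 2 + 7 + 6 + 6 + 1) / 6 = 25/6 = 4.1667

Step 2 — sample variances and covariances s[i,j] = (1/(n-1)) · Σ_k (x_{k,i} - mean_i) · (x_{k,j} - mean_j), with n-1 = 5:
  s[U,U] = ((-2.8333)·(-2.8333) + (-0.8333)·(-0.8333) + (1.1667)·(1.1667) + (1.1667)·(1.1667) + (1.1667)·(1.1667) + (0.1667)·(0.1667)) / 5 = 12.8333/5 = 2.5667
  s[U,V] = ((-2.8333)·(-1.1667) + (-0.8333)·(-2.1667) + (1.1667)·(2.8333) + (1.1667)·(1.8333) + (1.1667)·(1.8333) + (0.1667)·(-3.1667)) / 5 = 12.1667/5 = 2.4333
  s[V,V] = ((-1.1667)·(-1.1667) + (-2.1667)·(-2.1667) + (2.8333)·(2.8333) + (1.8333)·(1.8333) + (1.8333)·(1.8333) + (-3.1667)·(-3.1667)) / 5 = 30.8333/5 = 6.1667
  Sample standard deviations s_i = √(s[i,i]):
  s(U) = √(2.5667) = 1.6021
  s(V) = √(6.1667) = 2.4833

Step 3 — r_{ij} = s_{ij} / (s_i · s_j):
  r[U,U] = 1 (diagonal).
  r[U,V] = 2.4333 / (1.6021 · 2.4833) = 2.4333 / 3.9784 = 0.6116
  r[V,V] = 1 (diagonal).

R is symmetric with unit diagonal. Assembling:

R = [[1, 0.6116],
 [0.6116, 1]]


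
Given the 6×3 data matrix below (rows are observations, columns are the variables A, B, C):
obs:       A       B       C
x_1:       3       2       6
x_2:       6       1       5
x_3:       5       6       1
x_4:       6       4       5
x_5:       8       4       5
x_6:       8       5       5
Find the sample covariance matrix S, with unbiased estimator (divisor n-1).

Step 1 — column means:
  mean(A) = (3 + 6 + 5 + 6 + 8 + 8) / 6 = 36/6 = 6
  mean(B) = (2 + 1 + 6 + 4 + 4 + 5) / 6 = 22/6 = 3.6667
  mean(C) = (6 + 5 + 1 + 5 + 5 + 5) / 6 = 27/6 = 4.5

Step 2 — sample covariance S[i,j] = (1/(n-1)) · Σ_k (x_{k,i} - mean_i) · (x_{k,j} - mean_j), with n-1 = 5.
  S[A,A] = ((-3)·(-3) + (0)·(0) + (-1)·(-1) + (0)·(0) + (2)·(2) + (2)·(2)) / 5 = 18/5 = 3.6
  S[A,B] = ((-3)·(-1.6667) + (0)·(-2.6667) + (-1)·(2.3333) + (0)·(0.3333) + (2)·(0.3333) + (2)·(1.3333)) / 5 = 6/5 = 1.2
  S[A,C] = ((-3)·(1.5) + (0)·(0.5) + (-1)·(-3.5) + (0)·(0.5) + (2)·(0.5) + (2)·(0.5)) / 5 = 1/5 = 0.2
  S[B,B] = ((-1.6667)·(-1.6667) + (-2.6667)·(-2.6667) + (2.3333)·(2.3333) + (0.3333)·(0.3333) + (0.3333)·(0.3333) + (1.3333)·(1.3333)) / 5 = 17.3333/5 = 3.4667
  S[B,C] = ((-1.6667)·(1.5) + (-2.6667)·(0.5) + (2.3333)·(-3.5) + (0.3333)·(0.5) + (0.3333)·(0.5) + (1.3333)·(0.5)) / 5 = -11/5 = -2.2
  S[C,C] = ((1.5)·(1.5) + (0.5)·(0.5) + (-3.5)·(-3.5) + (0.5)·(0.5) + (0.5)·(0.5) + (0.5)·(0.5)) / 5 = 15.5/5 = 3.1

S is symmetric (S[j,i] = S[i,j]). Assembling:

S = [[3.6, 1.2, 0.2],
 [1.2, 3.4667, -2.2],
 [0.2, -2.2, 3.1]]


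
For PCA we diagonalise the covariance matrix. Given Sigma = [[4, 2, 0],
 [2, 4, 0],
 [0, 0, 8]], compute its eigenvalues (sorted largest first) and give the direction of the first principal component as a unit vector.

Step 1 — characteristic polynomial p(λ) = det(λI - Sigma) = λ³ - tr·λ² + c_1·λ - det, where tr = trace, c_1 = sum of the principal 2×2 minors, det = det(Sigma):
  tr = 4 + 4 + 8 = 16,
  c_1 = (4·4 - (2)²) + (4·8 - (0)²) + (4·8 - (0)²) = 12 + 32 + 32 = 76,
  det = 4·(4·8 - (0)²) - (2)·((2)·8 - (0)·(0)) + (0)·((2)·(0) - 4·(0)) = 4·(32) - (2)·(16) + (0)·(0) = 96.
  So p(λ) = λ³ - 16λ² + 76λ - 96.
Step 2 — look for an integer root (rational root theorem: any rational root is an integer divisor of 96). Testing λ = 2:
  p(2) = 8 - 64 + 152 - 96 = 0  ✓
  Dividing out (λ - 2): p(λ) = (λ - 2)(λ² - 14λ + 48).
Step 3 — remaining eigenvalues from the quadratic λ² - 14λ + 48 = 0:
  Δ = 14² - 4·48 = 196 - 192 = 4,  λ = (14 ± √4)/2 = (14 ± 2)/2 = 8 or 6.
  Sorted: λ_1 = 8,  λ_2 = 6,  λ_3 = 2  (check: sum = 16 = tr ✓).

Step 4 — unit eigenvector for λ_1 = 8: v spans the null space of (Sigma - λ_1 I), whose rows are
  r_1 = (-4, 2, 0),  r_2 = (2, -4, 0),  r_3 = (0, 0, 0).
  v is orthogonal to every row, so take v ∝ r_1 × r_2 = ((2)·(0) - (0)·(-4), (0)·(2) - (-4)·(0), (-4)·(-4) - (2)·(2)) = (0, 0, 12).
  Rescale (divide by 12): u = (0, 0, 1).
  ||u|| = √((0)² + (0)² + (1)²) = √(1) = 1,  v_1 = u/||u|| ≈ (0, 0, 1) (||v_1|| = 1).

λ_1 = 8,  λ_2 = 6,  λ_3 = 2;  v_1 ≈ (0, 0, 1)


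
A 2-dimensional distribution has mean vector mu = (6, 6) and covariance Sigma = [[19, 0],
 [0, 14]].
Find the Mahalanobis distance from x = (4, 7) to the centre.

Step 1 — centre the observation: (x - mu) = (-2, 1).

Step 2 — invert Sigma. det(Sigma) = 19·14 - (0)² = 266.
  Sigma^{-1} = (1/det) · [[d, -b], [-b, a]] = [[0.0526, 0],
 [0, 0.0714]].

Step 3 — form the quadratic (x - mu)^T · Sigma^{-1} · (x - mu):
  Sigma^{-1} · (x - mu) = (-0.1053, 0.0714).
  (x - mu)^T · [Sigma^{-1} · (x - mu)] = (-2)·(-0.1053) + (1)·(0.0714) = 0.282.

Step 4 — take square root: d = √(0.282) ≈ 0.531.

d(x, mu) = √(0.282) ≈ 0.531


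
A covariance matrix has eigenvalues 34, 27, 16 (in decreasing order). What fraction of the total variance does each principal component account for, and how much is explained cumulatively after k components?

Step 1 — total variance = trace(Sigma) = Σ λ_i = 34 + 27 + 16 = 77.

Step 2 — fraction explained by component i = λ_i / Σ λ:
  PC1: 34/77 = 0.4416
  PC2: 27/77 = 0.3506
  PC3: 16/77 = 0.2078

Step 3 — cumulative fraction after k components = (λ_1 + ... + λ_k) / Σ λ:
  k = 1: 34/77 = 0.4416
  k = 2: (34 + 27)/77 = 61/77 = 0.7922
  k = 3: (34 + 27 + 16)/77 = 77/77 = 1

Summary (fraction, with percent):

explained: PC1 0.4416 (44.16%), PC2 0.3506 (35.06%), PC3 0.2078 (20.78%);  cumulative: 0.4416, 0.7922, 1


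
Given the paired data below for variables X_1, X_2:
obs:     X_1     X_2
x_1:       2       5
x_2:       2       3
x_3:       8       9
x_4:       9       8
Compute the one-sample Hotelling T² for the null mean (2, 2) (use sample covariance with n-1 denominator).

Step 1 — sample mean vector:
  mean(X_1) = (2 + 2 + 8 + 9) / 4 = 21/4 = 5.25
  mean(X_2) = (5 + 3 + 9 + 8) / 4 = 25/4 = 6.25
  x̄ = (5.25, 6.25),  deviation x̄ - mu_0 = (5.25, 6.25) - (2, 2) = (3.25, 4.25).

Step 2 — sample covariance matrix, S[i,j] = (1/(n-1)) · Σ_k (x_{k,i} - mean_i) · (x_{k,j} - mean_j), divisor n-1 = 3:
  S[X_1,X_1] = ((-3.25)·(-3.25) + (-3.25)·(-3.25) + (2.75)·(2.75) + (3.75)·(3.75)) / 3 = 42.75/3 = 14.25
  S[X_1,X_2] = ((-3.25)·(-1.25) + (-3.25)·(-3.25) + (2.75)·(2.75) + (3.75)·(1.75)) / 3 = 28.75/3 = 9.5833
  S[X_2,X_2] = ((-1.25)·(-1.25) + (-3.25)·(-3.25) + (2.75)·(2.75) + (1.75)·(1.75)) / 3 = 22.75/3 = 7.5833
  S = [[14.25, 9.5833],
 [9.5833, 7.5833]].

Step 3 — invert S. det(S) = 14.25·7.5833 - (9.5833)² = 16.2222.
  S^{-1} = (1/det) · [[d, -b], [-b, a]] = [[0.4675, -0.5908],
 [-0.5908, 0.8784]].

Step 4 — quadratic form (x̄ - mu_0)^T · S^{-1} · (x̄ - mu_0):
  S^{-1} · (x̄ - mu_0) = (-0.9914, 1.8134),
  (x̄ - mu_0)^T · [...] = (3.25)·(-0.9914) + (4.25)·(1.8134) = 4.4846.

Step 5 — scale by n: T² = 4 · 4.4846 = 17.9384.

T² ≈ 17.9384


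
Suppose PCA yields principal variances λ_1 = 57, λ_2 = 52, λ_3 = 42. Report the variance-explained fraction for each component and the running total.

Step 1 — total variance = trace(Sigma) = Σ λ_i = 57 + 52 + 42 = 151.

Step 2 — fraction explained by component i = λ_i / Σ λ:
  PC1: 57/151 = 0.3775
  PC2: 52/151 = 0.3444
  PC3: 42/151 = 0.2781

Step 3 — cumulative fraction after k components = (λ_1 + ... + λ_k) / Σ λ:
  k = 1: 57/151 = 0.3775
  k = 2: (57 + 52)/151 = 109/151 = 0.7219
  k = 3: (57 + 52 + 42)/151 = 151/151 = 1

Summary (fraction, with percent):

explained: PC1 0.3775 (37.75%), PC2 0.3444 (34.44%), PC3 0.2781 (27.81%);  cumulative: 0.3775, 0.7219, 1


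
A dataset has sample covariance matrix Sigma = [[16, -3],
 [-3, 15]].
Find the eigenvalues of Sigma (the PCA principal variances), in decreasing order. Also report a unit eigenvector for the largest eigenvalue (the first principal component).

Step 1 — characteristic polynomial of 2×2 Sigma:
  det(Sigma - λI) = λ² - trace · λ + det = 0.
  trace = 16 + 15 = 31, det = 16·15 - (-3)² = 231.
Step 2 — discriminant:
  Δ = trace² - 4·det = 961 - 924 = 37.
Step 3 — eigenvalues:
  λ = (trace ± √Δ)/2 = (31 ± 6.0828)/2,
  λ_1 = 18.5414,  λ_2 = 12.4586.

Step 4 — unit eigenvector for λ_1: solve (Sigma - λ_1 I)v = 0. First row:
  (16 - 18.5414)·v_x + (-3)·v_y = 0, i.e. (-2.5414)·v_x + (-3)·v_y = 0,
  so v ∝ (b, λ_1 - a) = (-3, 2.5414); multiply by -1 so the first entry is positive: u = (3, -2.5414).
  ||u|| = √((3)² + (-2.5414)²) = √(15.4586) ≈ 3.9317,
  v_1 = u/||u|| ≈ (0.763, -0.6464) (||v_1|| = 1).

λ_1 = 18.5414,  λ_2 = 12.4586;  v_1 ≈ (0.763, -0.6464)


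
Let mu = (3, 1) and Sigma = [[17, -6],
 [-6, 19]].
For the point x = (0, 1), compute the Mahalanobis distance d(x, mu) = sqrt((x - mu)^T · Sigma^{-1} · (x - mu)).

Step 1 — centre the observation: (x - mu) = (-3, 0).

Step 2 — invert Sigma. det(Sigma) = 17·19 - (-6)² = 287.
  Sigma^{-1} = (1/det) · [[d, -b], [-b, a]] = [[0.0662, 0.0209],
 [0.0209, 0.0592]].

Step 3 — form the quadratic (x - mu)^T · Sigma^{-1} · (x - mu):
  Sigma^{-1} · (x - mu) = (-0.1986, -0.0627).
  (x - mu)^T · [Sigma^{-1} · (x - mu)] = (-3)·(-0.1986) + (0)·(-0.0627) = 0.5958.

Step 4 — take square root: d = √(0.5958) ≈ 0.7719.

d(x, mu) = √(0.5958) ≈ 0.7719


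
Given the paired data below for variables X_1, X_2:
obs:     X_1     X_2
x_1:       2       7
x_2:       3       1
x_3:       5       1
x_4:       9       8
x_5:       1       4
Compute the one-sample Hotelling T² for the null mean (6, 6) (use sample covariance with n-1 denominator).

Step 1 — sample mean vector:
  mean(X_1) = (2 + 3 + 5 + 9 + 1) / 5 = 20/5 = 4
  mean(X_2) = (7 + 1 + 1 + 8 + 4) / 5 = 21/5 = 4.2
  x̄ = (4, 4.2),  deviation x̄ - mu_0 = (4, 4.2) - (6, 6) = (-2, -1.8).

Step 2 — sample covariance matrix, S[i,j] = (1/(n-1)) · Σ_k (x_{k,i} - mean_i) · (x_{k,j} - mean_j), divisor n-1 = 4:
  S[X_1,X_1] = ((-2)·(-2) + (-1)·(-1) + (1)·(1) + (5)·(5) + (-3)·(-3)) / 4 = 40/4 = 10
  S[X_1,X_2] = ((-2)·(2.8) + (-1)·(-3.2) + (1)·(-3.2) + (5)·(3.8) + (-3)·(-0.2)) / 4 = 14/4 = 3.5
  S[X_2,X_2] = ((2.8)·(2.8) + (-3.2)·(-3.2) + (-3.2)·(-3.2) + (3.8)·(3.8) + (-0.2)·(-0.2)) / 4 = 42.8/4 = 10.7
  S = [[10, 3.5],
 [3.5, 10.7]].

Step 3 — invert S. det(S) = 10·10.7 - (3.5)² = 94.75.
  S^{-1} = (1/det) · [[d, -b], [-b, a]] = [[0.1129, -0.0369],
 [-0.0369, 0.1055]].

Step 4 — quadratic form (x̄ - mu_0)^T · S^{-1} · (x̄ - mu_0):
  S^{-1} · (x̄ - mu_0) = (-0.1594, -0.1161),
  (x̄ - mu_0)^T · [...] = (-2)·(-0.1594) + (-1.8)·(-0.1161) = 0.5277.

Step 5 — scale by n: T² = 5 · 0.5277 = 2.6385.

T² ≈ 2.6385


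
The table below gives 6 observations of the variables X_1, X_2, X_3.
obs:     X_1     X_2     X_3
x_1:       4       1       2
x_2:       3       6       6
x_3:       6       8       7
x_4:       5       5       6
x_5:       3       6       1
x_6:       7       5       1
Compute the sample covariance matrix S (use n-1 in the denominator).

Step 1 — column means:
  mean(X_1) = (4 + 3 + 6 + 5 + 3 + 7) / 6 = 28/6 = 4.6667
  mean(X_2) = (1 + 6 + 8 + 5 + 6 + 5) / 6 = 31/6 = 5.1667
  mean(X_3) = (2 + 6 + 7 + 6 + 1 + 1) / 6 = 23/6 = 3.8333

Step 2 — sample covariance S[i,j] = (1/(n-1)) · Σ_k (x_{k,i} - mean_i) · (x_{k,j} - mean_j), with n-1 = 5.
  S[X_1,X_1] = ((-0.6667)·(-0.6667) + (-1.6667)·(-1.6667) + (1.3333)·(1.3333) + (0.3333)·(0.3333) + (-1.6667)·(-1.6667) + (2.3333)·(2.3333)) / 5 = 13.3333/5 = 2.6667
  S[X_1,X_2] = ((-0.6667)·(-4.1667) + (-1.6667)·(0.8333) + (1.3333)·(2.8333) + (0.3333)·(-0.1667) + (-1.6667)·(0.8333) + (2.3333)·(-0.1667)) / 5 = 3.3333/5 = 0.6667
  S[X_1,X_3] = ((-0.6667)·(-1.8333) + (-1.6667)·(2.1667) + (1.3333)·(3.1667) + (0.3333)·(2.1667) + (-1.6667)·(-2.8333) + (2.3333)·(-2.8333)) / 5 = 0.6667/5 = 0.1333
  S[X_2,X_2] = ((-4.1667)·(-4.1667) + (0.8333)·(0.8333) + (2.8333)·(2.8333) + (-0.1667)·(-0.1667) + (0.8333)·(0.8333) + (-0.1667)·(-0.1667)) / 5 = 26.8333/5 = 5.3667
  S[X_2,X_3] = ((-4.1667)·(-1.8333) + (0.8333)·(2.1667) + (2.8333)·(3.1667) + (-0.1667)·(2.1667) + (0.8333)·(-2.8333) + (-0.1667)·(-2.8333)) / 5 = 16.1667/5 = 3.2333
  S[X_3,X_3] = ((-1.8333)·(-1.8333) + (2.1667)·(2.1667) + (3.1667)·(3.1667) + (2.1667)·(2.1667) + (-2.8333)·(-2.8333) + (-2.8333)·(-2.8333)) / 5 = 38.8333/5 = 7.7667

S is symmetric (S[j,i] = S[i,j]). Assembling:

S = [[2.6667, 0.6667, 0.1333],
 [0.6667, 5.3667, 3.2333],
 [0.1333, 3.2333, 7.7667]]


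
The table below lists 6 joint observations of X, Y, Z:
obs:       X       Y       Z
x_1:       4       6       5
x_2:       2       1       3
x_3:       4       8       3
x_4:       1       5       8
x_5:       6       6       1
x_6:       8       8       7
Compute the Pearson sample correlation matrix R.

Step 1 — column means:
  mean(X) = (4 + 2 + 4 + 1 + 6 + 8) / 6 = 25/6 = 4.1667
  mean(Y) = (6 + 1 + 8 + 5 + 6 + 8) / 6 = 34/6 = 5.6667
  mean(Z) = (5 + 3 + 3 + 8 + 1 + 7) / 6 = 27/6 = 4.5

Step 2 — sample variances and covariances s[i,j] = (1/(n-1)) · Σ_k (x_{k,i} - mean_i) · (x_{k,j} - mean_j), with n-1 = 5:
  s[X,X] = ((-0.1667)·(-0.1667) + (-2.1667)·(-2.1667) + (-0.1667)·(-0.1667) + (-3.1667)·(-3.1667) + (1.8333)·(1.8333) + (3.8333)·(3.8333)) / 5 = 32.8333/5 = 6.5667
  s[X,Y] = ((-0.1667)·(0.3333) + (-2.1667)·(-4.6667) + (-0.1667)·(2.3333) + (-3.1667)·(-0.6667) + (1.8333)·(0.3333) + (3.8333)·(2.3333)) / 5 = 21.3333/5 = 4.2667
  s[X,Z] = ((-0.1667)·(0.5) + (-2.1667)·(-1.5) + (-0.1667)·(-1.5) + (-3.1667)·(3.5) + (1.8333)·(-3.5) + (3.8333)·(2.5)) / 5 = -4.5/5 = -0.9
  s[Y,Y] = ((0.3333)·(0.3333) + (-4.6667)·(-4.6667) + (2.3333)·(2.3333) + (-0.6667)·(-0.6667) + (0.3333)·(0.3333) + (2.3333)·(2.3333)) / 5 = 33.3333/5 = 6.6667
  s[Y,Z] = ((0.3333)·(0.5) + (-4.6667)·(-1.5) + (2.3333)·(-1.5) + (-0.6667)·(3.5) + (0.3333)·(-3.5) + (2.3333)·(2.5)) / 5 = 6/5 = 1.2
  s[Z,Z] = ((0.5)·(0.5) + (-1.5)·(-1.5) + (-1.5)·(-1.5) + (3.5)·(3.5) + (-3.5)·(-3.5) + (2.5)·(2.5)) / 5 = 35.5/5 = 7.1
  Sample standard deviations s_i = √(s[i,i]):
  s(X) = √(6.5667) = 2.5626
  s(Y) = √(6.6667) = 2.582
  s(Z) = √(7.1) = 2.6646

Step 3 — r_{ij} = s_{ij} / (s_i · s_j):
  r[X,X] = 1 (diagonal).
  r[X,Y] = 4.2667 / (2.5626 · 2.582) = 4.2667 / 6.6165 = 0.6449
  r[X,Z] = -0.9 / (2.5626 · 2.6646) = -0.9 / 6.8281 = -0.1318
  r[Y,Y] = 1 (diagonal).
  r[Y,Z] = 1.2 / (2.582 · 2.6646) = 1.2 / 6.8799 = 0.1744
  r[Z,Z] = 1 (diagonal).

R is symmetric with unit diagonal. Assembling:

R = [[1, 0.6449, -0.1318],
 [0.6449, 1, 0.1744],
 [-0.1318, 0.1744, 1]]


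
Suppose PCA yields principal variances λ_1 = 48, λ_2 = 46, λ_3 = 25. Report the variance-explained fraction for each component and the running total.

Step 1 — total variance = trace(Sigma) = Σ λ_i = 48 + 46 + 25 = 119.

Step 2 — fraction explained by component i = λ_i / Σ λ:
  PC1: 48/119 = 0.4034
  PC2: 46/119 = 0.3866
  PC3: 25/119 = 0.2101

Step 3 — cumulative fraction after k components = (λ_1 + ... + λ_k) / Σ λ:
  k = 1: 48/119 = 0.4034
  k = 2: (48 + 46)/119 = 94/119 = 0.7899
  k = 3: (48 + 46 + 25)/119 = 119/119 = 1

Summary (fraction, with percent):

explained: PC1 0.4034 (40.34%), PC2 0.3866 (38.66%), PC3 0.2101 (21.01%);  cumulative: 0.4034, 0.7899, 1


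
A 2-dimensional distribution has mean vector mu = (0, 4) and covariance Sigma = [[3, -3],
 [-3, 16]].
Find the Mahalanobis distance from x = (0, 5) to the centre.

Step 1 — centre the observation: (x - mu) = (0, 1).

Step 2 — invert Sigma. det(Sigma) = 3·16 - (-3)² = 39.
  Sigma^{-1} = (1/det) · [[d, -b], [-b, a]] = [[0.4103, 0.0769],
 [0.0769, 0.0769]].

Step 3 — form the quadratic (x - mu)^T · Sigma^{-1} · (x - mu):
  Sigma^{-1} · (x - mu) = (0.0769, 0.0769).
  (x - mu)^T · [Sigma^{-1} · (x - mu)] = (0)·(0.0769) + (1)·(0.0769) = 0.0769.

Step 4 — take square root: d = √(0.0769) ≈ 0.2774.

d(x, mu) = √(0.0769) ≈ 0.2774


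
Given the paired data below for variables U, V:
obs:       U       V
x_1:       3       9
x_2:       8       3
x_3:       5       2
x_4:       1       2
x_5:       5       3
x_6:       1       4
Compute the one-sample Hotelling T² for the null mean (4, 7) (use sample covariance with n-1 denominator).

Step 1 — sample mean vector:
  mean(U) = (3 + 8 + 5 + 1 + 5 + 1) / 6 = 23/6 = 3.8333
  mean(V) = (9 + 3 + 2 + 2 + 3 + 4) / 6 = 23/6 = 3.8333
  x̄ = (3.8333, 3.8333),  deviation x̄ - mu_0 = (3.8333, 3.8333) - (4, 7) = (-0.1667, -3.1667).

Step 2 — sample covariance matrix, S[i,j] = (1/(n-1)) · Σ_k (x_{k,i} - mean_i) · (x_{k,j} - mean_j), divisor n-1 = 5:
  S[U,U] = ((-0.8333)·(-0.8333) + (4.1667)·(4.1667) + (1.1667)·(1.1667) + (-2.8333)·(-2.8333) + (1.1667)·(1.1667) + (-2.8333)·(-2.8333)) / 5 = 36.8333/5 = 7.3667
  S[U,V] = ((-0.8333)·(5.1667) + (4.1667)·(-0.8333) + (1.1667)·(-1.8333) + (-2.8333)·(-1.8333) + (1.1667)·(-0.8333) + (-2.8333)·(0.1667)) / 5 = -6.1667/5 = -1.2333
  S[V,V] = ((5.1667)·(5.1667) + (-0.8333)·(-0.8333) + (-1.8333)·(-1.8333) + (-1.8333)·(-1.8333) + (-0.8333)·(-0.8333) + (0.1667)·(0.1667)) / 5 = 34.8333/5 = 6.9667
  S = [[7.3667, -1.2333],
 [-1.2333, 6.9667]].

Step 3 — invert S. det(S) = 7.3667·6.9667 - (-1.2333)² = 49.8.
  S^{-1} = (1/det) · [[d, -b], [-b, a]] = [[0.1399, 0.0248],
 [0.0248, 0.1479]].

Step 4 — quadratic form (x̄ - mu_0)^T · S^{-1} · (x̄ - mu_0):
  S^{-1} · (x̄ - mu_0) = (-0.1017, -0.4726),
  (x̄ - mu_0)^T · [...] = (-0.1667)·(-0.1017) + (-3.1667)·(-0.4726) = 1.5134.

Step 5 — scale by n: T² = 6 · 1.5134 = 9.0803.

T² ≈ 9.0803


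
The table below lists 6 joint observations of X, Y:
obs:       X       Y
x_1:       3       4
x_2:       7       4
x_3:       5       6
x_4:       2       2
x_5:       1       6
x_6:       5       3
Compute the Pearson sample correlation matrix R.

Step 1 — column means:
  mean(X) = (3 + 7 + 5 + 2 + 1 + 5) / 6 = 23/6 = 3.8333
  mean(Y) = (4 + 4 + 6 + 2 + 6 + 3) / 6 = 25/6 = 4.1667

Step 2 — sample variances and covariances s[i,j] = (1/(n-1)) · Σ_k (x_{k,i} - mean_i) · (x_{k,j} - mean_j), with n-1 = 5:
  s[X,X] = ((-0.8333)·(-0.8333) + (3.1667)·(3.1667) + (1.1667)·(1.1667) + (-1.8333)·(-1.8333) + (-2.8333)·(-2.8333) + (1.1667)·(1.1667)) / 5 = 24.8333/5 = 4.9667
  s[X,Y] = ((-0.8333)·(-0.1667) + (3.1667)·(-0.1667) + (1.1667)·(1.8333) + (-1.8333)·(-2.1667) + (-2.8333)·(1.8333) + (1.1667)·(-1.1667)) / 5 = -0.8333/5 = -0.1667
  s[Y,Y] = ((-0.1667)·(-0.1667) + (-0.1667)·(-0.1667) + (1.8333)·(1.8333) + (-2.1667)·(-2.1667) + (1.8333)·(1.8333) + (-1.1667)·(-1.1667)) / 5 = 12.8333/5 = 2.5667
  Sample standard deviations s_i = √(s[i,i]):
  s(X) = √(4.9667) = 2.2286
  s(Y) = √(2.5667) = 1.6021

Step 3 — r_{ij} = s_{ij} / (s_i · s_j):
  r[X,X] = 1 (diagonal).
  r[X,Y] = -0.1667 / (2.2286 · 1.6021) = -0.1667 / 3.5704 = -0.0467
  r[Y,Y] = 1 (diagonal).

R is symmetric with unit diagonal. Assembling:

R = [[1, -0.0467],
 [-0.0467, 1]]


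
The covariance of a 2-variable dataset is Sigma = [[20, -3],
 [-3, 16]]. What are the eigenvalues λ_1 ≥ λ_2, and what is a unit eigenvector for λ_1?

Step 1 — characteristic polynomial of 2×2 Sigma:
  det(Sigma - λI) = λ² - trace · λ + det = 0.
  trace = 20 + 16 = 36, det = 20·16 - (-3)² = 311.
Step 2 — discriminant:
  Δ = trace² - 4·det = 1296 - 1244 = 52.
Step 3 — eigenvalues:
  λ = (trace ± √Δ)/2 = (36 ± 7.2111)/2,
  λ_1 = 21.6056,  λ_2 = 14.3944.

Step 4 — unit eigenvector for λ_1: solve (Sigma - λ_1 I)v = 0. First row:
  (20 - 21.6056)·v_x + (-3)·v_y = 0, i.e. (-1.6056)·v_x + (-3)·v_y = 0,
  so v ∝ (b, λ_1 - a) = (-3, 1.6056); multiply by -1 so the first entry is positive: u = (3, -1.6056).
  ||u|| = √((3)² + (-1.6056)²) = √(11.5778) ≈ 3.4026,
  v_1 = u/||u|| ≈ (0.8817, -0.4719) (||v_1|| = 1).

λ_1 = 21.6056,  λ_2 = 14.3944;  v_1 ≈ (0.8817, -0.4719)


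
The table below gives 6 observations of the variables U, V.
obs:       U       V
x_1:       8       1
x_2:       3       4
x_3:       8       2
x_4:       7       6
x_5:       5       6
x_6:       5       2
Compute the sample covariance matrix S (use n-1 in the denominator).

Step 1 — column means:
  mean(U) = (8 + 3 + 8 + 7 + 5 + 5) / 6 = 36/6 = 6
  mean(V) = (1 + 4 + 2 + 6 + 6 + 2) / 6 = 21/6 = 3.5

Step 2 — sample covariance S[i,j] = (1/(n-1)) · Σ_k (x_{k,i} - mean_i) · (x_{k,j} - mean_j), with n-1 = 5.
  S[U,U] = ((2)·(2) + (-3)·(-3) + (2)·(2) + (1)·(1) + (-1)·(-1) + (-1)·(-1)) / 5 = 20/5 = 4
  S[U,V] = ((2)·(-2.5) + (-3)·(0.5) + (2)·(-1.5) + (1)·(2.5) + (-1)·(2.5) + (-1)·(-1.5)) / 5 = -8/5 = -1.6
  S[V,V] = ((-2.5)·(-2.5) + (0.5)·(0.5) + (-1.5)·(-1.5) + (2.5)·(2.5) + (2.5)·(2.5) + (-1.5)·(-1.5)) / 5 = 23.5/5 = 4.7

S is symmetric (S[j,i] = S[i,j]). Assembling:

S = [[4, -1.6],
 [-1.6, 4.7]]


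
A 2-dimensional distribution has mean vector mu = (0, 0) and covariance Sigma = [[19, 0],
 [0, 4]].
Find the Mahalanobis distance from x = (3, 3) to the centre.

Step 1 — centre the observation: (x - mu) = (3, 3).

Step 2 — invert Sigma. det(Sigma) = 19·4 - (0)² = 76.
  Sigma^{-1} = (1/det) · [[d, -b], [-b, a]] = [[0.0526, 0],
 [0, 0.25]].

Step 3 — form the quadratic (x - mu)^T · Sigma^{-1} · (x - mu):
  Sigma^{-1} · (x - mu) = (0.1579, 0.75).
  (x - mu)^T · [Sigma^{-1} · (x - mu)] = (3)·(0.1579) + (3)·(0.75) = 2.7237.

Step 4 — take square root: d = √(2.7237) ≈ 1.6504.

d(x, mu) = √(2.7237) ≈ 1.6504


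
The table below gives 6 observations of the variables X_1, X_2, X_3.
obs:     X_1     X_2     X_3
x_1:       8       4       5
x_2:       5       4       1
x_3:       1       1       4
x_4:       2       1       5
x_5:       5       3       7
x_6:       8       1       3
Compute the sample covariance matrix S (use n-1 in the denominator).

Step 1 — column means:
  mean(X_1) = (8 + 5 + 1 + 2 + 5 + 8) / 6 = 29/6 = 4.8333
  mean(X_2) = (4 + 4 + 1 + 1 + 3 + 1) / 6 = 14/6 = 2.3333
  mean(X_3) = (5 + 1 + 4 + 5 + 7 + 3) / 6 = 25/6 = 4.1667

Step 2 — sample covariance S[i,j] = (1/(n-1)) · Σ_k (x_{k,i} - mean_i) · (x_{k,j} - mean_j), with n-1 = 5.
  S[X_1,X_1] = ((3.1667)·(3.1667) + (0.1667)·(0.1667) + (-3.8333)·(-3.8333) + (-2.8333)·(-2.8333) + (0.1667)·(0.1667) + (3.1667)·(3.1667)) / 5 = 42.8333/5 = 8.5667
  S[X_1,X_2] = ((3.1667)·(1.6667) + (0.1667)·(1.6667) + (-3.8333)·(-1.3333) + (-2.8333)·(-1.3333) + (0.1667)·(0.6667) + (3.1667)·(-1.3333)) / 5 = 10.3333/5 = 2.0667
  S[X_1,X_3] = ((3.1667)·(0.8333) + (0.1667)·(-3.1667) + (-3.8333)·(-0.1667) + (-2.8333)·(0.8333) + (0.1667)·(2.8333) + (3.1667)·(-1.1667)) / 5 = -2.8333/5 = -0.5667
  S[X_2,X_2] = ((1.6667)·(1.6667) + (1.6667)·(1.6667) + (-1.3333)·(-1.3333) + (-1.3333)·(-1.3333) + (0.6667)·(0.6667) + (-1.3333)·(-1.3333)) / 5 = 11.3333/5 = 2.2667
  S[X_2,X_3] = ((1.6667)·(0.8333) + (1.6667)·(-3.1667) + (-1.3333)·(-0.1667) + (-1.3333)·(0.8333) + (0.6667)·(2.8333) + (-1.3333)·(-1.1667)) / 5 = -1.3333/5 = -0.2667
  S[X_3,X_3] = ((0.8333)·(0.8333) + (-3.1667)·(-3.1667) + (-0.1667)·(-0.1667) + (0.8333)·(0.8333) + (2.8333)·(2.8333) + (-1.1667)·(-1.1667)) / 5 = 20.8333/5 = 4.1667

S is symmetric (S[j,i] = S[i,j]). Assembling:

S = [[8.5667, 2.0667, -0.5667],
 [2.0667, 2.2667, -0.2667],
 [-0.5667, -0.2667, 4.1667]]


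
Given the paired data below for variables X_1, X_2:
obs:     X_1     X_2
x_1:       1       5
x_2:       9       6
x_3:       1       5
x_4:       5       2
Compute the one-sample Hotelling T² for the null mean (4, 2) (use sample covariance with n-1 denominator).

Step 1 — sample mean vector:
  mean(X_1) = (1 + 9 + 1 + 5) / 4 = 16/4 = 4
  mean(X_2) = (5 + 6 + 5 + 2) / 4 = 18/4 = 4.5
  x̄ = (4, 4.5),  deviation x̄ - mu_0 = (4, 4.5) - (4, 2) = (0, 2.5).

Step 2 — sample covariance matrix, S[i,j] = (1/(n-1)) · Σ_k (x_{k,i} - mean_i) · (x_{k,j} - mean_j), divisor n-1 = 3:
  S[X_1,X_1] = ((-3)·(-3) + (5)·(5) + (-3)·(-3) + (1)·(1)) / 3 = 44/3 = 14.6667
  S[X_1,X_2] = ((-3)·(0.5) + (5)·(1.5) + (-3)·(0.5) + (1)·(-2.5)) / 3 = 2/3 = 0.6667
  S[X_2,X_2] = ((0.5)·(0.5) + (1.5)·(1.5) + (0.5)·(0.5) + (-2.5)·(-2.5)) / 3 = 9/3 = 3
  S = [[14.6667, 0.6667],
 [0.6667, 3]].

Step 3 — invert S. det(S) = 14.6667·3 - (0.6667)² = 43.5556.
  S^{-1} = (1/det) · [[d, -b], [-b, a]] = [[0.0689, -0.0153],
 [-0.0153, 0.3367]].

Step 4 — quadratic form (x̄ - mu_0)^T · S^{-1} · (x̄ - mu_0):
  S^{-1} · (x̄ - mu_0) = (-0.0383, 0.8418),
  (x̄ - mu_0)^T · [...] = (0)·(-0.0383) + (2.5)·(0.8418) = 2.1046.

Step 5 — scale by n: T² = 4 · 2.1046 = 8.4184.

T² ≈ 8.4184


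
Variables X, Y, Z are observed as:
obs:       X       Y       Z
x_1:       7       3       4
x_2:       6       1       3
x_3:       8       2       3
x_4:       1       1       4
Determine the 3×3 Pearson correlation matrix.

Step 1 — column means:
  mean(X) = (7 + 6 + 8 + 1) / 4 = 22/4 = 5.5
  mean(Y) = (3 + 1 + 2 + 1) / 4 = 7/4 = 1.75
  mean(Z) = (4 + 3 + 3 + 4) / 4 = 14/4 = 3.5

Step 2 — sample variances and covariances s[i,j] = (1/(n-1)) · Σ_k (x_{k,i} - mean_i) · (x_{k,j} - mean_j), with n-1 = 3:
  s[X,X] = ((1.5)·(1.5) + (0.5)·(0.5) + (2.5)·(2.5) + (-4.5)·(-4.5)) / 3 = 29/3 = 9.6667
  s[X,Y] = ((1.5)·(1.25) + (0.5)·(-0.75) + (2.5)·(0.25) + (-4.5)·(-0.75)) / 3 = 5.5/3 = 1.8333
  s[X,Z] = ((1.5)·(0.5) + (0.5)·(-0.5) + (2.5)·(-0.5) + (-4.5)·(0.5)) / 3 = -3/3 = -1
  s[Y,Y] = ((1.25)·(1.25) + (-0.75)·(-0.75) + (0.25)·(0.25) + (-0.75)·(-0.75)) / 3 = 2.75/3 = 0.9167
  s[Y,Z] = ((1.25)·(0.5) + (-0.75)·(-0.5) + (0.25)·(-0.5) + (-0.75)·(0.5)) / 3 = 0.5/3 = 0.1667
  s[Z,Z] = ((0.5)·(0.5) + (-0.5)·(-0.5) + (-0.5)·(-0.5) + (0.5)·(0.5)) / 3 = 1/3 = 0.3333
  Sample standard deviations s_i = √(s[i,i]):
  s(X) = √(9.6667) = 3.1091
  s(Y) = √(0.9167) = 0.9574
  s(Z) = √(0.3333) = 0.5774

Step 3 — r_{ij} = s_{ij} / (s_i · s_j):
  r[X,X] = 1 (diagonal).
  r[X,Y] = 1.8333 / (3.1091 · 0.9574) = 1.8333 / 2.9768 = 0.6159
  r[X,Z] = -1 / (3.1091 · 0.5774) = -1 / 1.7951 = -0.5571
  r[Y,Y] = 1 (diagonal).
  r[Y,Z] = 0.1667 / (0.9574 · 0.5774) = 0.1667 / 0.5528 = 0.3015
  r[Z,Z] = 1 (diagonal).

R is symmetric with unit diagonal. Assembling:

R = [[1, 0.6159, -0.5571],
 [0.6159, 1, 0.3015],
 [-0.5571, 0.3015, 1]]


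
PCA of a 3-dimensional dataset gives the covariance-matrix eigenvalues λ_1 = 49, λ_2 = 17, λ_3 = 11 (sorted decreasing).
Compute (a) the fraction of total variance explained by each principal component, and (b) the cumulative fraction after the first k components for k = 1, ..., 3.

Step 1 — total variance = trace(Sigma) = Σ λ_i = 49 + 17 + 11 = 77.

Step 2 — fraction explained by component i = λ_i / Σ λ:
  PC1: 49/77 = 0.6364
  PC2: 17/77 = 0.2208
  PC3: 11/77 = 0.1429

Step 3 — cumulative fraction after k components = (λ_1 + ... + λ_k) / Σ λ:
  k = 1: 49/77 = 0.6364
  k = 2: (49 + 17)/77 = 66/77 = 0.8571
  k = 3: (49 + 17 + 11)/77 = 77/77 = 1

Summary (fraction, with percent):

explained: PC1 0.6364 (63.64%), PC2 0.2208 (22.08%), PC3 0.1429 (14.29%);  cumulative: 0.6364, 0.8571, 1


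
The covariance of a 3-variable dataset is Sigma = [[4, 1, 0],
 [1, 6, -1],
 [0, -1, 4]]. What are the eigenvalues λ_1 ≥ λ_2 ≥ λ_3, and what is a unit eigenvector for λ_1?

Step 1 — characteristic polynomial p(λ) = det(λI - Sigma) = λ³ - tr·λ² + c_1·λ - det, where tr = trace, c_1 = sum of the principal 2×2 minors, det = det(Sigma):
  tr = 4 + 6 + 4 = 14,
  c_1 = (4·6 - (1)²) + (4·4 - (0)²) + (6·4 - (-1)²) = 23 + 16 + 23 = 62,
  det = 4·(6·4 - (-1)²) - (1)·((1)·4 - (-1)·(0)) + (0)·((1)·(-1) - 6·(0)) = 4·(23) - (1)·(4) + (0)·(-1) = 88.
  So p(λ) = λ³ - 14λ² + 62λ - 88.
Step 2 — look for an integer root (rational root theorem: any rational root is an integer divisor of 88). Testing λ = 4:
  p(4) = 64 - 224 + 248 - 88 = 0  ✓
  Dividing out (λ - 4): p(λ) = (λ - 4)(λ² - 10λ + 22).
Step 3 — remaining eigenvalues from the quadratic λ² - 10λ + 22 = 0:
  Δ = 10² - 4·22 = 100 - 88 = 12,  λ = (10 ± √12)/2 = (10 ± 3.4641)/2 ≈ 6.7321 or 3.2679.
  Sorted: λ_1 = 6.7321,  λ_2 = 4,  λ_3 = 3.2679  (check: sum = 14 = tr ✓).

Step 4 — unit eigenvector for λ_1 ≈ 6.7321: v spans the null space of (Sigma - λ_1 I), whose rows are
  r_1 = (-2.7321, 1, 0),  r_2 = (1, -0.7321, -1),  r_3 = (0, -1, -2.7321).
  v is orthogonal to every row, so take v ∝ r_1 × r_2 = ((1)·(-1) - (0)·(-0.7321), (0)·(1) - (-2.7321)·(-1), (-2.7321)·(-0.7321) - (1)·(1)) ≈ (-1, -2.7321, 1).
  Rescale (multiply by -1 so the first nonzero entry is positive): u = (1, 2.7321, -1).
  ||u|| = √((1)² + (2.7321)² + (-1)²) = √(9.4641) ≈ 3.0764,  v_1 = u/||u|| ≈ (0.3251, 0.8881, -0.3251) (||v_1|| = 1).

λ_1 = 6.7321,  λ_2 = 4,  λ_3 = 3.2679;  v_1 ≈ (0.3251, 0.8881, -0.3251)


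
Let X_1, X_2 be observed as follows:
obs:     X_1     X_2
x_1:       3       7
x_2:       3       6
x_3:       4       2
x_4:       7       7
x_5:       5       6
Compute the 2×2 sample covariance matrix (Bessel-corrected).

Step 1 — column means:
  mean(X_1) = (3 + 3 + 4 + 7 + 5) / 5 = 22/5 = 4.4
  mean(X_2) = (7 + 6 + 2 + 7 + 6) / 5 = 28/5 = 5.6

Step 2 — sample covariance S[i,j] = (1/(n-1)) · Σ_k (x_{k,i} - mean_i) · (x_{k,j} - mean_j), with n-1 = 4.
  S[X_1,X_1] = ((-1.4)·(-1.4) + (-1.4)·(-1.4) + (-0.4)·(-0.4) + (2.6)·(2.6) + (0.6)·(0.6)) / 4 = 11.2/4 = 2.8
  S[X_1,X_2] = ((-1.4)·(1.4) + (-1.4)·(0.4) + (-0.4)·(-3.6) + (2.6)·(1.4) + (0.6)·(0.4)) / 4 = 2.8/4 = 0.7
  S[X_2,X_2] = ((1.4)·(1.4) + (0.4)·(0.4) + (-3.6)·(-3.6) + (1.4)·(1.4) + (0.4)·(0.4)) / 4 = 17.2/4 = 4.3

S is symmetric (S[j,i] = S[i,j]). Assembling:

S = [[2.8, 0.7],
 [0.7, 4.3]]


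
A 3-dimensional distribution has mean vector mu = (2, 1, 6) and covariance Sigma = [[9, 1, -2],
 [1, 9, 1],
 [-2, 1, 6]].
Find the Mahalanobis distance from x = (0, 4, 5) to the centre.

Step 1 — centre the observation: (x - mu) = (-2, 3, -1).

Step 2 — invert Sigma (cofactor / det for 3×3, or solve directly):
  Sigma^{-1} = [[0.123, -0.0186, 0.0441],
 [-0.0186, 0.116, -0.0255],
 [0.0441, -0.0255, 0.1856]].

Step 3 — form the quadratic (x - mu)^T · Sigma^{-1} · (x - mu):
  Sigma^{-1} · (x - mu) = (-0.3457, 0.4107, -0.3503).
  (x - mu)^T · [Sigma^{-1} · (x - mu)] = (-2)·(-0.3457) + (3)·(0.4107) + (-1)·(-0.3503) = 2.2738.

Step 4 — take square root: d = √(2.2738) ≈ 1.5079.

d(x, mu) = √(2.2738) ≈ 1.5079


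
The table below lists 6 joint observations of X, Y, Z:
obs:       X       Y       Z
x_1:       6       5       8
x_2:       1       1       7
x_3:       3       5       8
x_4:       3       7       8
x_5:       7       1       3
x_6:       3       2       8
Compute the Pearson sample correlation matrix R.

Step 1 — column means:
  mean(X) = (6 + 1 + 3 + 3 + 7 + 3) / 6 = 23/6 = 3.8333
  mean(Y) = (5 + 1 + 5 + 7 + 1 + 2) / 6 = 21/6 = 3.5
  mean(Z) = (8 + 7 + 8 + 8 + 3 + 8) / 6 = 42/6 = 7

Step 2 — sample variances and covariances s[i,j] = (1/(n-1)) · Σ_k (x_{k,i} - mean_i) · (x_{k,j} - mean_j), with n-1 = 5:
  s[X,X] = ((2.1667)·(2.1667) + (-2.8333)·(-2.8333) + (-0.8333)·(-0.8333) + (-0.8333)·(-0.8333) + (3.1667)·(3.1667) + (-0.8333)·(-0.8333)) / 5 = 24.8333/5 = 4.9667
  s[X,Y] = ((2.1667)·(1.5) + (-2.8333)·(-2.5) + (-0.8333)·(1.5) + (-0.8333)·(3.5) + (3.1667)·(-2.5) + (-0.8333)·(-1.5)) / 5 = -0.5/5 = -0.1
  s[X,Z] = ((2.1667)·(1) + (-2.8333)·(0) + (-0.8333)·(1) + (-0.8333)·(1) + (3.1667)·(-4) + (-0.8333)·(1)) / 5 = -13/5 = -2.6
  s[Y,Y] = ((1.5)·(1.5) + (-2.5)·(-2.5) + (1.5)·(1.5) + (3.5)·(3.5) + (-2.5)·(-2.5) + (-1.5)·(-1.5)) / 5 = 31.5/5 = 6.3
  s[Y,Z] = ((1.5)·(1) + (-2.5)·(0) + (1.5)·(1) + (3.5)·(1) + (-2.5)·(-4) + (-1.5)·(1)) / 5 = 15/5 = 3
  s[Z,Z] = ((1)·(1) + (0)·(0) + (1)·(1) + (1)·(1) + (-4)·(-4) + (1)·(1)) / 5 = 20/5 = 4
  Sample standard deviations s_i = √(s[i,i]):
  s(X) = √(4.9667) = 2.2286
  s(Y) = √(6.3) = 2.51
  s(Z) = √(4) = 2

Step 3 — r_{ij} = s_{ij} / (s_i · s_j):
  r[X,X] = 1 (diagonal).
  r[X,Y] = -0.1 / (2.2286 · 2.51) = -0.1 / 5.5937 = -0.0179
  r[X,Z] = -2.6 / (2.2286 · 2) = -2.6 / 4.4572 = -0.5833
  r[Y,Y] = 1 (diagonal).
  r[Y,Z] = 3 / (2.51 · 2) = 3 / 5.02 = 0.5976
  r[Z,Z] = 1 (diagonal).

R is symmetric with unit diagonal. Assembling:

R = [[1, -0.0179, -0.5833],
 [-0.0179, 1, 0.5976],
 [-0.5833, 0.5976, 1]]


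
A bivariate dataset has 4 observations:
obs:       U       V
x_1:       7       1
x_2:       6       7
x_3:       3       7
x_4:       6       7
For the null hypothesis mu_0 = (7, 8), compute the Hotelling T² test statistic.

Step 1 — sample mean vector:
  mean(U) = (7 + 6 + 3 + 6) / 4 = 22/4 = 5.5
  mean(V) = (1 + 7 + 7 + 7) / 4 = 22/4 = 5.5
  x̄ = (5.5, 5.5),  deviation x̄ - mu_0 = (5.5, 5.5) - (7, 8) = (-1.5, -2.5).

Step 2 — sample covariance matrix, S[i,j] = (1/(n-1)) · Σ_k (x_{k,i} - mean_i) · (x_{k,j} - mean_j), divisor n-1 = 3:
  S[U,U] = ((1.5)·(1.5) + (0.5)·(0.5) + (-2.5)·(-2.5) + (0.5)·(0.5)) / 3 = 9/3 = 3
  S[U,V] = ((1.5)·(-4.5) + (0.5)·(1.5) + (-2.5)·(1.5) + (0.5)·(1.5)) / 3 = -9/3 = -3
  S[V,V] = ((-4.5)·(-4.5) + (1.5)·(1.5) + (1.5)·(1.5) + (1.5)·(1.5)) / 3 = 27/3 = 9
  S = [[3, -3],
 [-3, 9]].

Step 3 — invert S. det(S) = 3·9 - (-3)² = 18.
  S^{-1} = (1/det) · [[d, -b], [-b, a]] = [[0.5, 0.1667],
 [0.1667, 0.1667]].

Step 4 — quadratic form (x̄ - mu_0)^T · S^{-1} · (x̄ - mu_0):
  S^{-1} · (x̄ - mu_0) = (-1.1667, -0.6667),
  (x̄ - mu_0)^T · [...] = (-1.5)·(-1.1667) + (-2.5)·(-0.6667) = 3.4167.

Step 5 — scale by n: T² = 4 · 3.4167 = 13.6667.

T² ≈ 13.6667


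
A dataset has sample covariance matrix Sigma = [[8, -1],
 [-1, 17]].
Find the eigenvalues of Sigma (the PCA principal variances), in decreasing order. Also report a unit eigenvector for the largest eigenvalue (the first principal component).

Step 1 — characteristic polynomial of 2×2 Sigma:
  det(Sigma - λI) = λ² - trace · λ + det = 0.
  trace = 8 + 17 = 25, det = 8·17 - (-1)² = 135.
Step 2 — discriminant:
  Δ = trace² - 4·det = 625 - 540 = 85.
Step 3 — eigenvalues:
  λ = (trace ± √Δ)/2 = (25 ± 9.2195)/2,
  λ_1 = 17.1098,  λ_2 = 7.8902.

Step 4 — unit eigenvector for λ_1: solve (Sigma - λ_1 I)v = 0. First row:
  (8 - 17.1098)·v_x + (-1)·v_y = 0, i.e. (-9.1098)·v_x + (-1)·v_y = 0,
  so v ∝ (b, λ_1 - a) = (-1, 9.1098); multiply by -1 so the first entry is positive: u = (1, -9.1098).
  ||u|| = √((1)² + (-9.1098)²) = √(83.988) ≈ 9.1645,
  v_1 = u/||u|| ≈ (0.1091, -0.994) (||v_1|| = 1).

λ_1 = 17.1098,  λ_2 = 7.8902;  v_1 ≈ (0.1091, -0.994)


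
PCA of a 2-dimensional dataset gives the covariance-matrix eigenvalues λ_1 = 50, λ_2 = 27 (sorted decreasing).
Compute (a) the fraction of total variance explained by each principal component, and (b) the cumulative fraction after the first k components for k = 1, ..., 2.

Step 1 — total variance = trace(Sigma) = Σ λ_i = 50 + 27 = 77.

Step 2 — fraction explained by component i = λ_i / Σ λ:
  PC1: 50/77 = 0.6494
  PC2: 27/77 = 0.3506

Step 3 — cumulative fraction after k components = (λ_1 + ... + λ_k) / Σ λ:
  k = 1: 50/77 = 0.6494
  k = 2: (50 + 27)/77 = 77/77 = 1

Summary (fraction, with percent):

explained: PC1 0.6494 (64.94%), PC2 0.3506 (35.06%);  cumulative: 0.6494, 1


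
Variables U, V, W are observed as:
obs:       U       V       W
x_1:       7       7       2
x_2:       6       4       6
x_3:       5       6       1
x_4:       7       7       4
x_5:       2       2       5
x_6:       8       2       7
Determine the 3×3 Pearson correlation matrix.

Step 1 — column means:
  mean(U) = (7 + 6 + 5 + 7 + 2 + 8) / 6 = 35/6 = 5.8333
  mean(V) = (7 + 4 + 6 + 7 + 2 + 2) / 6 = 28/6 = 4.6667
  mean(W) = (2 + 6 + 1 + 4 + 5 + 7) / 6 = 25/6 = 4.1667

Step 2 — sample variances and covariances s[i,j] = (1/(n-1)) · Σ_k (x_{k,i} - mean_i) · (x_{k,j} - mean_j), with n-1 = 5:
  s[U,U] = ((1.1667)·(1.1667) + (0.1667)·(0.1667) + (-0.8333)·(-0.8333) + (1.1667)·(1.1667) + (-3.8333)·(-3.8333) + (2.1667)·(2.1667)) / 5 = 22.8333/5 = 4.5667
  s[U,V] = ((1.1667)·(2.3333) + (0.1667)·(-0.6667) + (-0.8333)·(1.3333) + (1.1667)·(2.3333) + (-3.8333)·(-2.6667) + (2.1667)·(-2.6667)) / 5 = 8.6667/5 = 1.7333
  s[U,W] = ((1.1667)·(-2.1667) + (0.1667)·(1.8333) + (-0.8333)·(-3.1667) + (1.1667)·(-0.1667) + (-3.8333)·(0.8333) + (2.1667)·(2.8333)) / 5 = 3.1667/5 = 0.6333
  s[V,V] = ((2.3333)·(2.3333) + (-0.6667)·(-0.6667) + (1.3333)·(1.3333) + (2.3333)·(2.3333) + (-2.6667)·(-2.6667) + (-2.6667)·(-2.6667)) / 5 = 27.3333/5 = 5.4667
  s[V,W] = ((2.3333)·(-2.1667) + (-0.6667)·(1.8333) + (1.3333)·(-3.1667) + (2.3333)·(-0.1667) + (-2.6667)·(0.8333) + (-2.6667)·(2.8333)) / 5 = -20.6667/5 = -4.1333
  s[W,W] = ((-2.1667)·(-2.1667) + (1.8333)·(1.8333) + (-3.1667)·(-3.1667) + (-0.1667)·(-0.1667) + (0.8333)·(0.8333) + (2.8333)·(2.8333)) / 5 = 26.8333/5 = 5.3667
  Sample standard deviations s_i = √(s[i,i]):
  s(U) = √(4.5667) = 2.137
  s(V) = √(5.4667) = 2.3381
  s(W) = √(5.3667) = 2.3166

Step 3 — r_{ij} = s_{ij} / (s_i · s_j):
  r[U,U] = 1 (diagonal).
  r[U,V] = 1.7333 / (2.137 · 2.3381) = 1.7333 / 4.9964 = 0.3469
  r[U,W] = 0.6333 / (2.137 · 2.3166) = 0.6333 / 4.9505 = 0.1279
  r[V,V] = 1 (diagonal).
  r[V,W] = -4.1333 / (2.3381 · 2.3166) = -4.1333 / 5.4164 = -0.7631
  r[W,W] = 1 (diagonal).

R is symmetric with unit diagonal. Assembling:

R = [[1, 0.3469, 0.1279],
 [0.3469, 1, -0.7631],
 [0.1279, -0.7631, 1]]


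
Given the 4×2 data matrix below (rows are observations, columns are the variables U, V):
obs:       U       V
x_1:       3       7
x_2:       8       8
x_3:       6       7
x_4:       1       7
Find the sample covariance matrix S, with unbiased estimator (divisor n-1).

Step 1 — column means:
  mean(U) = (3 + 8 + 6 + 1) / 4 = 18/4 = 4.5
  mean(V) = (7 + 8 + 7 + 7) / 4 = 29/4 = 7.25

Step 2 — sample covariance S[i,j] = (1/(n-1)) · Σ_k (x_{k,i} - mean_i) · (x_{k,j} - mean_j), with n-1 = 3.
  S[U,U] = ((-1.5)·(-1.5) + (3.5)·(3.5) + (1.5)·(1.5) + (-3.5)·(-3.5)) / 3 = 29/3 = 9.6667
  S[U,V] = ((-1.5)·(-0.25) + (3.5)·(0.75) + (1.5)·(-0.25) + (-3.5)·(-0.25)) / 3 = 3.5/3 = 1.1667
  S[V,V] = ((-0.25)·(-0.25) + (0.75)·(0.75) + (-0.25)·(-0.25) + (-0.25)·(-0.25)) / 3 = 0.75/3 = 0.25

S is symmetric (S[j,i] = S[i,j]). Assembling:

S = [[9.6667, 1.1667],
 [1.1667, 0.25]]


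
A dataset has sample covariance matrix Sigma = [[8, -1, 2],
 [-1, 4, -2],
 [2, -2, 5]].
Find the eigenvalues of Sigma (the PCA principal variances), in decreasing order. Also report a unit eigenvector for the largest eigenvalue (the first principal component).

Step 1 — characteristic polynomial p(λ) = det(λI - Sigma) = λ³ - tr·λ² + c_1·λ - det, where tr = trace, c_1 = sum of the principal 2×2 minors, det = det(Sigma):
  tr = 8 + 4 + 5 = 17,
  c_1 = (8·4 - (-1)²) + (8·5 - (2)²) + (4·5 - (-2)²) = 31 + 36 + 16 = 83,
  det = 8·(4·5 - (-2)²) - (-1)·((-1)·5 - (-2)·(2)) + (2)·((-1)·(-2) - 4·(2)) = 8·(16) - (-1)·(-1) + (2)·(-6) = 115.
  So p(λ) = λ³ - 17λ² + 83λ - 115.
Step 2 — look for an integer root (rational root theorem: any rational root is an integer divisor of 115). Testing λ = 5:
  p(5) = 125 - 425 + 415 - 115 = 0  ✓
  Dividing out (λ - 5): p(λ) = (λ - 5)(λ² - 12λ + 23).
Step 3 — remaining eigenvalues from the quadratic λ² - 12λ + 23 = 0:
  Δ = 12² - 4·23 = 144 - 92 = 52,  λ = (12 ± √52)/2 = (12 ± 7.2111)/2 ≈ 9.6056 or 2.3944.
  Sorted: λ_1 = 9.6056,  λ_2 = 5,  λ_3 = 2.3944  (check: sum = 17 = tr ✓).

Step 4 — unit eigenvector for λ_1 ≈ 9.6056: v spans the null space of (Sigma - λ_1 I), whose rows are
  r_1 = (-1.6056, -1, 2),  r_2 = (-1, -5.6056, -2),  r_3 = (2, -2, -4.6056).
  v is orthogonal to every row, so take v ∝ r_1 × r_2 = ((-1)·(-2) - (2)·(-5.6056), (2)·(-1) - (-1.6056)·(-2), (-1.6056)·(-5.6056) - (-1)·(-1)) ≈ (13.2111, -5.2111, 8).
  Let u = (13.2111, -5.2111, 8).
  ||u|| = √((13.2111)² + (-5.2111)² + (8)²) = √(265.6888) ≈ 16.3,  v_1 = u/||u|| ≈ (0.8105, -0.3197, 0.4908) (||v_1|| = 1).

λ_1 = 9.6056,  λ_2 = 5,  λ_3 = 2.3944;  v_1 ≈ (0.8105, -0.3197, 0.4908)
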